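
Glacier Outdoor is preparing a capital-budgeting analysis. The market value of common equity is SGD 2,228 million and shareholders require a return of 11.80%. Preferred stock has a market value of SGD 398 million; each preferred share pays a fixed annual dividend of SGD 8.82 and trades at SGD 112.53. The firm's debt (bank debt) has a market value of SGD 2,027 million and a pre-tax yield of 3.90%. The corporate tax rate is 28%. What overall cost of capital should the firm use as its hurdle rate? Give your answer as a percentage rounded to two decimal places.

Cost of preferred: Rp = 8.82 / 112.53 = 7.8379%.
Total capital V = 2228 + 398 + 2027 = 4653.
Equity: weight = 2228/4653 = 0.4788; cost = 11.8%.
Preferred: weight = 398/4653 = 0.0855; cost = 7.8379%.
Bank debt: weight = 2027/4653 = 0.4356; after-tax cost = 3.9% × (1 − 28%) = 2.8080%.
WACC = 0.4788 × 11.8000% + 0.0855 × 7.8379% + 0.4356 × 2.8080% = 7.5439%.

7.54%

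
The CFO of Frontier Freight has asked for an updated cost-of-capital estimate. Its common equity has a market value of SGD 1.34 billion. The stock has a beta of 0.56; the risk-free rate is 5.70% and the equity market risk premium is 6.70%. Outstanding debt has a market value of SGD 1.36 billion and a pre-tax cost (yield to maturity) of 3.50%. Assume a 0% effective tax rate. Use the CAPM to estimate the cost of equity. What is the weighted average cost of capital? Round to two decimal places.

6.45%

Cost of equity via CAPM: Re = 5.7% + 0.56 × 6.7% = 9.4520%.
Total capital V = 1.34 + 1.36 = 2.7.
Equity: weight = 1.34/2.7 = 0.4963; cost = 9.452%.
Debt: weight = 1.36/2.7 = 0.5037; after-tax cost = 3.5% × (1 − 0%) = 3.5000%.
WACC = 0.4963 × 9.4520% + 0.5037 × 3.5000% = 6.4540%.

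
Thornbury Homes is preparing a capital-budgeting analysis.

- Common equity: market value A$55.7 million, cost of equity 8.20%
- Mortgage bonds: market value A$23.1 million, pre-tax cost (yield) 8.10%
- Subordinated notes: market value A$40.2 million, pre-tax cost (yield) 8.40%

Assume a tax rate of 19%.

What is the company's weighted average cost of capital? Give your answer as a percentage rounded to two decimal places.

7.41%

Total capital V = 55.7 + 23.1 + 40.2 = 119.
Equity: weight = 55.7/119 = 0.4681; cost = 8.2%.
Mortgage bonds: weight = 23.1/119 = 0.1941; after-tax cost = 8.1% × (1 − 19%) = 6.5610%.
Subordinated notes: weight = 40.2/119 = 0.3378; after-tax cost = 8.4% × (1 − 19%) = 6.8040%.
WACC = 0.4681 × 8.2000% + 0.1941 × 6.5610% + 0.3378 × 6.8040% = 7.4103%.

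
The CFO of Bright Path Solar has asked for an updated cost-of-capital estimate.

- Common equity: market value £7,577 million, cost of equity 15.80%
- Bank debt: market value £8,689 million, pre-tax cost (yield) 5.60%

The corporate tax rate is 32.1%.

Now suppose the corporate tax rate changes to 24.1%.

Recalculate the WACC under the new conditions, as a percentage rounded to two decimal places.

After the change:
Total capital V = 7577 + 8689 = 16266.
Equity: weight = 7577/16266 = 0.4658; cost = 15.8%.
Bank debt: weight = 8689/16266 = 0.5342; after-tax cost = 5.6% × (1 − 24.1%) = 4.2504%.
WACC = 0.4658 × 15.8000% + 0.5342 × 4.2504% = 9.6304%.

9.63%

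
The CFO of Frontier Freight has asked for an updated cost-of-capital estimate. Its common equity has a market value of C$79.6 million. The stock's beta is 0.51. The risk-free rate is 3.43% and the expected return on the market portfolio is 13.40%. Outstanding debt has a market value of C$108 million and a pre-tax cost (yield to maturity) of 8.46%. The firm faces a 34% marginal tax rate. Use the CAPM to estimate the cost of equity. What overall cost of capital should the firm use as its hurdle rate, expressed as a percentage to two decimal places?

Market risk premium = 13.4% − 3.43% = 9.97%.
Cost of equity via CAPM: Re = 3.43% + 0.51 × 9.97% = 8.5147%.
Total capital V = 79.6 + 108 = 187.6.
Equity: weight = 79.6/187.6 = 0.4243; cost = 8.5147%.
Debt: weight = 108/187.6 = 0.5757; after-tax cost = 8.46% × (1 − 34%) = 5.5836%.
WACC = 0.4243 × 8.5147% + 0.5757 × 5.5836% = 6.8273%.

6.83%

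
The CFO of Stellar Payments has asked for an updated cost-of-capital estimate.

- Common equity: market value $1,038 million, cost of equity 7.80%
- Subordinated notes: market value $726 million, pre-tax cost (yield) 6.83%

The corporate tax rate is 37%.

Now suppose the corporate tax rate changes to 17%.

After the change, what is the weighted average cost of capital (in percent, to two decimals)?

6.92%

After the change:
Total capital V = 1038 + 726 = 1764.
Equity: weight = 1038/1764 = 0.5884; cost = 7.8%.
Subordinated notes: weight = 726/1764 = 0.4116; after-tax cost = 6.83% × (1 − 17%) = 5.6689%.
WACC = 0.5884 × 7.8000% + 0.4116 × 5.6689% = 6.9229%.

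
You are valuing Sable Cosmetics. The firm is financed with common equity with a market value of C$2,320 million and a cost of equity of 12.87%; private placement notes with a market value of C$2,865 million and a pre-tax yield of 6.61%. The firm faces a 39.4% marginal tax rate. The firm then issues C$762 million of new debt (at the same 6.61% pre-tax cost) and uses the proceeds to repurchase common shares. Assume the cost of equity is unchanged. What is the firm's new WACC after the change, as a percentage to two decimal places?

After the change:
Total capital V = 1558 + 3627 = 5185.
Equity: weight = 1558/5185 = 0.3005; cost = 12.87%.
Private placement notes: weight = 3627/5185 = 0.6995; after-tax cost = 6.61% × (1 − 39.4%) = 4.0057%.
WACC = 0.3005 × 12.8700% + 0.6995 × 4.0057% = 6.6692%.

6.67%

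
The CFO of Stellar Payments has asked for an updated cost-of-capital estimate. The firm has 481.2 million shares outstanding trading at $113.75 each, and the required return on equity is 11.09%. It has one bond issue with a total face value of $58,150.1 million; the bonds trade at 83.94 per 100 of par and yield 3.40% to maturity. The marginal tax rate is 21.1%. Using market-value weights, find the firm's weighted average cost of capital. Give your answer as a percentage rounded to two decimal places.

Market value of equity E = 113.75 × 481.2m = 54736.5m. Market value of debt D = 58150.1m × 83.94/100 = 48811.19394m.
Total capital V = 54736.5 + 48811.19394 = 103547.69394.
Equity: weight = 54736.5/103547.69394 = 0.5286; cost = 11.09%.
Bonds outstanding: weight = 48811.19394/103547.69394 = 0.4714; after-tax cost = 3.4% × (1 − 21.1%) = 2.6826%.
WACC = 0.5286 × 11.0900% + 0.4714 × 2.6826% = 7.1268%.

7.13%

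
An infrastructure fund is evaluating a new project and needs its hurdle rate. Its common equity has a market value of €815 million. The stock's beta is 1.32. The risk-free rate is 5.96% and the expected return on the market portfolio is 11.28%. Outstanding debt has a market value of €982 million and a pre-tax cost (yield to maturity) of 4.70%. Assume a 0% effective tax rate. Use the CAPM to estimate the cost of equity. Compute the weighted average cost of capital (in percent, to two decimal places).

8.46%

Market risk premium = 11.28% − 5.96% = 5.32%.
Cost of equity via CAPM: Re = 5.96% + 1.32 × 5.32% = 12.9824%.
Total capital V = 815 + 982 = 1797.
Equity: weight = 815/1797 = 0.4535; cost = 12.9824%.
Debt: weight = 982/1797 = 0.5465; after-tax cost = 4.7% × (1 − 0%) = 4.7000%.
WACC = 0.4535 × 12.9824% + 0.5465 × 4.7000% = 8.4563%.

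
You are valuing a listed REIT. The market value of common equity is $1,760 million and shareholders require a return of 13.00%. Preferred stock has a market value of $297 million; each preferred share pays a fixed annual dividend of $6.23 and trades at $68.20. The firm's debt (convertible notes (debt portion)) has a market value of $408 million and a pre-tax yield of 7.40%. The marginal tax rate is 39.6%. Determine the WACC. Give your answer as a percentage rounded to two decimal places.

11.12%

Cost of preferred: Rp = 6.23 / 68.2 = 9.1349%.
Total capital V = 1760 + 297 + 408 = 2465.
Equity: weight = 1760/2465 = 0.7140; cost = 13%.
Preferred: weight = 297/2465 = 0.1205; cost = 9.1349%.
Convertible notes (debt portion): weight = 408/2465 = 0.1655; after-tax cost = 7.4% × (1 − 39.6%) = 4.4696%.
WACC = 0.7140 × 13.0000% + 0.1205 × 9.1349% + 0.1655 × 4.4696% = 11.1224%.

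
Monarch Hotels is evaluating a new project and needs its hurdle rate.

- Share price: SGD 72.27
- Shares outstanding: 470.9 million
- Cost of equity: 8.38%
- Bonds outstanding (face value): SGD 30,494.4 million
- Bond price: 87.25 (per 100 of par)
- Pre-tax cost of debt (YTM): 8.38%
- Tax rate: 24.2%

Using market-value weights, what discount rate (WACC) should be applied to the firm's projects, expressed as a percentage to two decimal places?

7.49%

Market value of equity E = 72.27 × 470.9m = 34031.943m. Market value of debt D = 30494.4m × 87.25/100 = 26606.364m.
Total capital V = 34031.943 + 26606.364 = 60638.307.
Equity: weight = 34031.943/60638.307 = 0.5612; cost = 8.38%.
Bonds outstanding: weight = 26606.364/60638.307 = 0.4388; after-tax cost = 8.38% × (1 − 24.2%) = 6.3520%.
WACC = 0.5612 × 8.3800% + 0.4388 × 6.3520% = 7.4902%.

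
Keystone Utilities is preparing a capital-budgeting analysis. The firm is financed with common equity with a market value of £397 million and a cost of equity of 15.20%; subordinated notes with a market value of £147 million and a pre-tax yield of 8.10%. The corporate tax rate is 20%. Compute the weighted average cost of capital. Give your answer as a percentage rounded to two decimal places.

12.84%

Total capital V = 397 + 147 = 544.
Equity: weight = 397/544 = 0.7298; cost = 15.2%.
Subordinated notes: weight = 147/544 = 0.2702; after-tax cost = 8.1% × (1 − 20%) = 6.4800%.
WACC = 0.7298 × 15.2000% + 0.2702 × 6.4800% = 12.8437%.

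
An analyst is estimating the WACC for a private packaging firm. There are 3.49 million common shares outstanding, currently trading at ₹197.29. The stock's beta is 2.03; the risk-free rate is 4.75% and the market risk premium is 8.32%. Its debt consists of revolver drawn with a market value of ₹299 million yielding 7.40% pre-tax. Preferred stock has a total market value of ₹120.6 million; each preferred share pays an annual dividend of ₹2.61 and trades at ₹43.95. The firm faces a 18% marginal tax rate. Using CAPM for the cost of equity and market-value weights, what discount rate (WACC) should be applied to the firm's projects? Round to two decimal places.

Cost of equity via CAPM: Re = 4.75% + 2.03 × 8.32% = 21.6396%.
Cost of preferred: Rp = 2.61 / 43.95 = 5.9386%.
Market value of equity E = 197.29 × 3.49m = 688.5421m.
Total capital V = 688.5421 + 120.6 + 299 = 1108.1421.
Equity: weight = 688.5421/1108.1421 = 0.6213; cost = 21.6396%.
Preferred: weight = 120.6/1108.1421 = 0.1088; cost = 5.9386%.
Revolver drawn: weight = 299/1108.1421 = 0.2698; after-tax cost = 7.4% × (1 − 18%) = 6.0680%.
WACC = 0.6213 × 21.6396% + 0.1088 × 5.9386% + 0.2698 × 6.0680% = 15.7293%.

15.73%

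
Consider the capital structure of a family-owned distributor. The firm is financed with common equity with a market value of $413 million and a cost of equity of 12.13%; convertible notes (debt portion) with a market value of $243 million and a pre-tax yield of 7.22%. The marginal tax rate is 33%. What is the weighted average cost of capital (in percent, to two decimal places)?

Total capital V = 413 + 243 = 656.
Equity: weight = 413/656 = 0.6296; cost = 12.13%.
Convertible notes (debt portion): weight = 243/656 = 0.3704; after-tax cost = 7.22% × (1 − 33%) = 4.8374%.
WACC = 0.6296 × 12.1300% + 0.3704 × 4.8374% = 9.4286%.

9.43%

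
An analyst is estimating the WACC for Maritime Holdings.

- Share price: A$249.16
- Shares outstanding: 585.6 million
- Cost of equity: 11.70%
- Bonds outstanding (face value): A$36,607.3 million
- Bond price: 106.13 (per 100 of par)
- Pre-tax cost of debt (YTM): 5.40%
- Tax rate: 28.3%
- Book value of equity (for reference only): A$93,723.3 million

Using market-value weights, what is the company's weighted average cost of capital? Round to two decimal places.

10.05%

Market value of equity E = 249.16 × 585.6m = 145908.096m. Market value of debt D = 36607.3m × 106.13/100 = 38851.32749m.
Total capital V = 145908.096 + 38851.32749 = 184759.42349.
Equity: weight = 145908.096/184759.42349 = 0.7897; cost = 11.7%.
Bonds outstanding: weight = 38851.32749/184759.42349 = 0.2103; after-tax cost = 5.4% × (1 − 28.3%) = 3.8718%.
WACC = 0.7897 × 11.7000% + 0.2103 × 3.8718% = 10.0539%.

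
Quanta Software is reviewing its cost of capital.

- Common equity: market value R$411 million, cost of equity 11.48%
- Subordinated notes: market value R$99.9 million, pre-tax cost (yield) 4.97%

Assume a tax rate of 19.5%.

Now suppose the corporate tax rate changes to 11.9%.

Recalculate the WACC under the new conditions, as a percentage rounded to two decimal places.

After the change:
Total capital V = 411 + 99.9 = 510.9.
Equity: weight = 411/510.9 = 0.8045; cost = 11.48%.
Subordinated notes: weight = 99.9/510.9 = 0.1955; after-tax cost = 4.97% × (1 − 11.9%) = 4.3786%.
WACC = 0.8045 × 11.4800% + 0.1955 × 4.3786% = 10.0914%.

10.09%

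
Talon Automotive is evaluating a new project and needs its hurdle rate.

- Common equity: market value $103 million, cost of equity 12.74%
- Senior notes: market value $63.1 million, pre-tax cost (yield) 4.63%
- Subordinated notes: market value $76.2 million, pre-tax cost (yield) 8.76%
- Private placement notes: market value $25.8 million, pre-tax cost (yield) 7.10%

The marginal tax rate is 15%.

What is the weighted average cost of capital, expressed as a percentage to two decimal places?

Total capital V = 103 + 63.1 + 76.2 + 25.8 = 268.1.
Equity: weight = 103/268.1 = 0.3842; cost = 12.74%.
Senior notes: weight = 63.1/268.1 = 0.2354; after-tax cost = 4.63% × (1 − 15%) = 3.9355%.
Subordinated notes: weight = 76.2/268.1 = 0.2842; after-tax cost = 8.76% × (1 − 15%) = 7.4460%.
Private placement notes: weight = 25.8/268.1 = 0.0962; after-tax cost = 7.1% × (1 − 15%) = 6.0350%.
WACC = 0.3842 × 12.7400% + 0.2354 × 3.9355% + 0.2842 × 7.4460% + 0.0962 × 6.0350% = 8.5179%.

8.52%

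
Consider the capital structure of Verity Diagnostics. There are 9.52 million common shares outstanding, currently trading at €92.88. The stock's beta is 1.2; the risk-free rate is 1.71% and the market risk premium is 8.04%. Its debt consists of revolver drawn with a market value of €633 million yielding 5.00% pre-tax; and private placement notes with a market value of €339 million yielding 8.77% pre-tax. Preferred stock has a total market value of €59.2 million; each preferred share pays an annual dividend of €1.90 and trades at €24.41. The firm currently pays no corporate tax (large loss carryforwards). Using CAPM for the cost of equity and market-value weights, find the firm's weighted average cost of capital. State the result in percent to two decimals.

8.69%

Cost of equity via CAPM: Re = 1.71% + 1.2 × 8.04% = 11.3580%.
Cost of preferred: Rp = 1.9 / 24.41 = 7.7837%.
Market value of equity E = 92.88 × 9.52m = 884.2176m.
Total capital V = 884.2176 + 59.2 + 633 + 339 = 1915.4176.
Equity: weight = 884.2176/1915.4176 = 0.4616; cost = 11.358%.
Preferred: weight = 59.2/1915.4176 = 0.0309; cost = 7.7837%.
Revolver drawn: weight = 633/1915.4176 = 0.3305; after-tax cost = 5% × (1 − 0%) = 5.0000%.
Private placement notes: weight = 339/1915.4176 = 0.1770; after-tax cost = 8.77% × (1 − 0%) = 8.7700%.
WACC = 0.4616 × 11.3580% + 0.0309 × 7.7837% + 0.3305 × 5.0000% + 0.1770 × 8.7700% = 8.6883%.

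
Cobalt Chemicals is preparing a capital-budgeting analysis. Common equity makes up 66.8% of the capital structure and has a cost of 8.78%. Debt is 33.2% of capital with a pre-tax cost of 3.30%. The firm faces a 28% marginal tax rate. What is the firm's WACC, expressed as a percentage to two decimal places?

After-tax cost of debt = 3.3% × (1 − 28%) = 2.3760%.
WACC = 0.668 × 8.7800% + 0.332 × 2.3760% = 6.6539%.

6.65%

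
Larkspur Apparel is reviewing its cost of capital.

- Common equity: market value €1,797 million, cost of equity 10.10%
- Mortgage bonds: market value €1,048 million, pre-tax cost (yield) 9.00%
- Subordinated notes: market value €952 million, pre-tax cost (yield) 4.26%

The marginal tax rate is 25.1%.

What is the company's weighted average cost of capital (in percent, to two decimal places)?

7.44%

Total capital V = 1797 + 1048 + 952 = 3797.
Equity: weight = 1797/3797 = 0.4733; cost = 10.1%.
Mortgage bonds: weight = 1048/3797 = 0.2760; after-tax cost = 9% × (1 − 25.1%) = 6.7410%.
Subordinated notes: weight = 952/3797 = 0.2507; after-tax cost = 4.26% × (1 − 25.1%) = 3.1907%.
WACC = 0.4733 × 10.1000% + 0.2760 × 6.7410% + 0.2507 × 3.1907% = 7.4406%.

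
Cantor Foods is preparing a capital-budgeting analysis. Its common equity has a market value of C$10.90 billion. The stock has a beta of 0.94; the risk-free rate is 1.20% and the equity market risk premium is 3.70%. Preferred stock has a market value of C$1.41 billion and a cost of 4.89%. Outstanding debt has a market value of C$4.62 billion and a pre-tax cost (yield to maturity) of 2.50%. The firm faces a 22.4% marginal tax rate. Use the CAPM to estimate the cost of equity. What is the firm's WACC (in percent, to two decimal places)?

Cost of equity via CAPM: Re = 1.2% + 0.94 × 3.7% = 4.6780%.
Total capital V = 10.9 + 1.41 + 4.62 = 16.93.
Equity: weight = 10.9/16.93 = 0.6438; cost = 4.678%.
Preferred: weight = 1.41/16.93 = 0.0833; cost = 4.89%.
Debt: weight = 4.62/16.93 = 0.2729; after-tax cost = 2.5% × (1 − 22.4%) = 1.9400%.
WACC = 0.6438 × 4.6780% + 0.0833 × 4.8900% + 0.2729 × 1.9400% = 3.9485%.

3.95%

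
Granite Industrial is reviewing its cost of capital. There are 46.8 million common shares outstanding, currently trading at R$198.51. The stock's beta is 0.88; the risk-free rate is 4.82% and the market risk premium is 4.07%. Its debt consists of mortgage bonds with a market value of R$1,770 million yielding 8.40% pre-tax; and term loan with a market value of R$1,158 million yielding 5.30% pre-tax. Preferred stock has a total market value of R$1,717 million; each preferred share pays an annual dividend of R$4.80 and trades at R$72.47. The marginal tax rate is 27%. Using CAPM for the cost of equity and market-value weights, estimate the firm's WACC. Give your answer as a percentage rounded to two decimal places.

Cost of equity via CAPM: Re = 4.82% + 0.88 × 4.07% = 8.4016%.
Cost of preferred: Rp = 4.8 / 72.47 = 6.6234%.
Market value of equity E = 198.51 × 46.8m = 9290.268m.
Total capital V = 9290.268 + 1717 + 1770 + 1158 = 13935.268.
Equity: weight = 9290.268/13935.268 = 0.6667; cost = 8.4016%.
Preferred: weight = 1717/13935.268 = 0.1232; cost = 6.6234%.
Mortgage bonds: weight = 1770/13935.268 = 0.1270; after-tax cost = 8.4% × (1 − 27%) = 6.1320%.
Term loan: weight = 1158/13935.268 = 0.0831; after-tax cost = 5.3% × (1 − 27%) = 3.8690%.
WACC = 0.6667 × 8.4016% + 0.1232 × 6.6234% + 0.1270 × 6.1320% + 0.0831 × 3.8690% = 7.5176%.

7.52%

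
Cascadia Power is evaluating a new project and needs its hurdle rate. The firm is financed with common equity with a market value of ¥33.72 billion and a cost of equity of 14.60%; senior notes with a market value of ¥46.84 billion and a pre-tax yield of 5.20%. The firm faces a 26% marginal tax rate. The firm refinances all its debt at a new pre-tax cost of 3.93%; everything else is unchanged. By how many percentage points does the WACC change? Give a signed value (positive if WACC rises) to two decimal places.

Current WACC:
Total capital V = 33.72 + 46.84 = 80.56.
Equity: weight = 33.72/80.56 = 0.4186; cost = 14.6%.
Senior notes: weight = 46.84/80.56 = 0.5814; after-tax cost = 5.2% × (1 − 26%) = 3.8480%.
WACC = 0.4186 × 14.6000% + 0.5814 × 3.8480% = 8.3485%.
After the change:
Total capital V = 33.72 + 46.84 = 80.56.
Equity: weight = 33.72/80.56 = 0.4186; cost = 14.6%.
Senior notes: weight = 46.84/80.56 = 0.5814; after-tax cost = 3.93% × (1 − 26%) = 2.9082%.
WACC = 0.4186 × 14.6000% + 0.5814 × 2.9082% = 7.8020%.
Change in WACC = 7.8020% − 8.3485% = -0.5464 pp.

-0.55 pp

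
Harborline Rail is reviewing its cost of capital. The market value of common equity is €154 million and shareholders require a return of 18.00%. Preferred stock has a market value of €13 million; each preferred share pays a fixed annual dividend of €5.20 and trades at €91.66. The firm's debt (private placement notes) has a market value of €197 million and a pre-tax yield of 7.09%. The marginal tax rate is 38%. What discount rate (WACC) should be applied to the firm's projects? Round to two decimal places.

10.20%

Cost of preferred: Rp = 5.2 / 91.66 = 5.6731%.
Total capital V = 154 + 13 + 197 = 364.
Equity: weight = 154/364 = 0.4231; cost = 18%.
Preferred: weight = 13/364 = 0.0357; cost = 5.6731%.
Private placement notes: weight = 197/364 = 0.5412; after-tax cost = 7.09% × (1 − 38%) = 4.3958%.
WACC = 0.4231 × 18.0000% + 0.0357 × 5.6731% + 0.5412 × 4.3958% = 10.1970%.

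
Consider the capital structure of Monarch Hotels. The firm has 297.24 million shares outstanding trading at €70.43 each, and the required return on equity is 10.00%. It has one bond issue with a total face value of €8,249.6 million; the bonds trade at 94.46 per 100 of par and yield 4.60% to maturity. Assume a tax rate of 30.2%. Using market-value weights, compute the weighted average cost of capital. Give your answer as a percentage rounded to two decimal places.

8.16%

Market value of equity E = 70.43 × 297.24m = 20934.6132m. Market value of debt D = 8249.6m × 94.46/100 = 7792.57216m.
Total capital V = 20934.6132 + 7792.57216 = 28727.18536.
Equity: weight = 20934.6132/28727.18536 = 0.7287; cost = 10%.
Bonds outstanding: weight = 7792.57216/28727.18536 = 0.2713; after-tax cost = 4.6% × (1 − 30.2%) = 3.2108%.
WACC = 0.7287 × 10.0000% + 0.2713 × 3.2108% = 8.1584%.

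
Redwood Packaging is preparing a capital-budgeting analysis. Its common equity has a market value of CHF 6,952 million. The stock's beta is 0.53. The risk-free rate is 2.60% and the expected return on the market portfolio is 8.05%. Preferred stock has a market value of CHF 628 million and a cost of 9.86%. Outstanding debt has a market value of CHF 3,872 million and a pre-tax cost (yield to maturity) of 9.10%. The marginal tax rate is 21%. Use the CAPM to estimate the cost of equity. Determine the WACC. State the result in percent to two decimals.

Market risk premium = 8.05% − 2.6% = 5.45%.
Cost of equity via CAPM: Re = 2.6% + 0.53 × 5.45% = 5.4885%.
Total capital V = 6952 + 628 + 3872 = 11452.
Equity: weight = 6952/11452 = 0.6071; cost = 5.4885%.
Preferred: weight = 628/11452 = 0.0548; cost = 9.86%.
Debt: weight = 3872/11452 = 0.3381; after-tax cost = 9.1% × (1 − 21%) = 7.1890%.
WACC = 0.6071 × 5.4885% + 0.0548 × 9.8600% + 0.3381 × 7.1890% = 6.3032%.

6.30%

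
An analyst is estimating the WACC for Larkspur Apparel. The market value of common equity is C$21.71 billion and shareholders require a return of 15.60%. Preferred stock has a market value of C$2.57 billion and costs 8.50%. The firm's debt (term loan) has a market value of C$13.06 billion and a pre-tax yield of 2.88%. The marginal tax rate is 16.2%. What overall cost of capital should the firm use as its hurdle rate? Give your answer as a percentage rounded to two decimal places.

10.50%

Total capital V = 21.71 + 2.57 + 13.06 = 37.34.
Equity: weight = 21.71/37.34 = 0.5814; cost = 15.6%.
Preferred: weight = 2.57/37.34 = 0.0688; cost = 8.5%.
Term loan: weight = 13.06/37.34 = 0.3498; after-tax cost = 2.88% × (1 − 16.2%) = 2.4134%.
WACC = 0.5814 × 15.6000% + 0.0688 × 8.5000% + 0.3498 × 2.4134% = 10.4992%.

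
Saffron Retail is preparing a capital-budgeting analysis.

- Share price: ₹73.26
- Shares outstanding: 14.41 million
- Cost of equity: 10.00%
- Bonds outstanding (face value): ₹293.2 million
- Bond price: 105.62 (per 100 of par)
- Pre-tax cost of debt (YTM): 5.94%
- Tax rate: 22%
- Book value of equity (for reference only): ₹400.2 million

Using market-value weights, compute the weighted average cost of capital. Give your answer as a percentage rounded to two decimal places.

Market value of equity E = 73.26 × 14.41m = 1055.6766m. Market value of debt D = 293.2m × 105.62/100 = 309.67784m.
Total capital V = 1055.6766 + 309.67784 = 1365.35444.
Equity: weight = 1055.6766/1365.35444 = 0.7732; cost = 10%.
Bonds outstanding: weight = 309.67784/1365.35444 = 0.2268; after-tax cost = 5.94% × (1 − 22%) = 4.6332%.
WACC = 0.7732 × 10.0000% + 0.2268 × 4.6332% = 8.7827%.

8.78%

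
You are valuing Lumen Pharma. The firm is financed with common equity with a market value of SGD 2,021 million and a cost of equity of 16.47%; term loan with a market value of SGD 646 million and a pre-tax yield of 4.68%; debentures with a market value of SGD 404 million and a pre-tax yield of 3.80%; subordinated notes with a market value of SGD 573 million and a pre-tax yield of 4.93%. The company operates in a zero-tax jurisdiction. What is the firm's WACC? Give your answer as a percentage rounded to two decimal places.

Total capital V = 2021 + 646 + 404 + 573 = 3644.
Equity: weight = 2021/3644 = 0.5546; cost = 16.47%.
Term loan: weight = 646/3644 = 0.1773; after-tax cost = 4.68% × (1 − 0%) = 4.6800%.
Debentures: weight = 404/3644 = 0.1109; after-tax cost = 3.8% × (1 − 0%) = 3.8000%.
Subordinated notes: weight = 573/3644 = 0.1572; after-tax cost = 4.93% × (1 − 0%) = 4.9300%.
WACC = 0.5546 × 16.4700% + 0.1773 × 4.6800% + 0.1109 × 3.8000% + 0.1572 × 4.9300% = 11.1606%.

11.16%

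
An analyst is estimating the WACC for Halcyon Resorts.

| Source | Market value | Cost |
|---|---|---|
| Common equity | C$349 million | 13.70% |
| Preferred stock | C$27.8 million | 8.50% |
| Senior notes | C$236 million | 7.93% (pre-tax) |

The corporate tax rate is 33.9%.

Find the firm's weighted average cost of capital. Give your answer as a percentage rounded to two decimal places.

Total capital V = 349 + 27.8 + 236 = 612.8.
Equity: weight = 349/612.8 = 0.5695; cost = 13.7%.
Preferred: weight = 27.8/612.8 = 0.0454; cost = 8.5%.
Senior notes: weight = 236/612.8 = 0.3851; after-tax cost = 7.93% × (1 − 33.9%) = 5.2417%.
WACC = 0.5695 × 13.7000% + 0.0454 × 8.5000% + 0.3851 × 5.2417% = 10.2067%.

10.21%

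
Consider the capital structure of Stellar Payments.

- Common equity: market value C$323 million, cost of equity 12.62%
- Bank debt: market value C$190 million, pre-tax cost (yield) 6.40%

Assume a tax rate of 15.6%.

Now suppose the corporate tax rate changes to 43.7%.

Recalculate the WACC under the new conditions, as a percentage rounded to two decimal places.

After the change:
Total capital V = 323 + 190 = 513.
Equity: weight = 323/513 = 0.6296; cost = 12.62%.
Bank debt: weight = 190/513 = 0.3704; after-tax cost = 6.4% × (1 − 43.7%) = 3.6032%.
WACC = 0.6296 × 12.6200% + 0.3704 × 3.6032% = 9.2804%.

9.28%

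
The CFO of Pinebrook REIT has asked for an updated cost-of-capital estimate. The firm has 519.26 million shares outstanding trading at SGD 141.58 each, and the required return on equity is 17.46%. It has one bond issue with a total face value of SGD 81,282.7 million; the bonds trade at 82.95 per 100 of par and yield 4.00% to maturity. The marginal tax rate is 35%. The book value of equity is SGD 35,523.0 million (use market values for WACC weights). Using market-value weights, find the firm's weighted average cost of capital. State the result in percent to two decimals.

Market value of equity E = 141.58 × 519.26m = 73516.8308m. Market value of debt D = 81282.7m × 82.95/100 = 67423.99965m.
Total capital V = 73516.8308 + 67423.99965 = 140940.83045.
Equity: weight = 73516.8308/140940.83045 = 0.5216; cost = 17.46%.
Bonds outstanding: weight = 67423.99965/140940.83045 = 0.4784; after-tax cost = 4% × (1 − 35%) = 2.6000%.
WACC = 0.5216 × 17.4600% + 0.4784 × 2.6000% = 10.3512%.

10.35%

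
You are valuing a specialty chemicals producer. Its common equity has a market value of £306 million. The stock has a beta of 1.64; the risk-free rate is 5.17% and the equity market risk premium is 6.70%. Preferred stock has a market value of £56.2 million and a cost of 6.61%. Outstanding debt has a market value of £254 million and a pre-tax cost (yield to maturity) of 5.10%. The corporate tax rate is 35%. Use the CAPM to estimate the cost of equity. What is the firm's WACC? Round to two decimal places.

9.99%

Cost of equity via CAPM: Re = 5.17% + 1.64 × 6.7% = 16.1580%.
Total capital V = 306 + 56.2 + 254 = 616.2.
Equity: weight = 306/616.2 = 0.4966; cost = 16.158%.
Preferred: weight = 56.2/616.2 = 0.0912; cost = 6.61%.
Debt: weight = 254/616.2 = 0.4122; after-tax cost = 5.1% × (1 − 35%) = 3.3150%.
WACC = 0.4966 × 16.1580% + 0.0912 × 6.6100% + 0.4122 × 3.3150% = 9.9932%.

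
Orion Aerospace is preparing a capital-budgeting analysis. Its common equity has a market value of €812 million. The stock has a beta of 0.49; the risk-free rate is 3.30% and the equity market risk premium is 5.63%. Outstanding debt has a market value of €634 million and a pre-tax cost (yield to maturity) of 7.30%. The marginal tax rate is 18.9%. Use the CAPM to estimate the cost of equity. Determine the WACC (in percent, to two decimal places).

Cost of equity via CAPM: Re = 3.3% + 0.49 × 5.63% = 6.0587%.
Total capital V = 812 + 634 = 1446.
Equity: weight = 812/1446 = 0.5615; cost = 6.0587%.
Debt: weight = 634/1446 = 0.4385; after-tax cost = 7.3% × (1 − 18.9%) = 5.9203%.
WACC = 0.5615 × 6.0587% + 0.4385 × 5.9203% = 5.9980%.

6.00%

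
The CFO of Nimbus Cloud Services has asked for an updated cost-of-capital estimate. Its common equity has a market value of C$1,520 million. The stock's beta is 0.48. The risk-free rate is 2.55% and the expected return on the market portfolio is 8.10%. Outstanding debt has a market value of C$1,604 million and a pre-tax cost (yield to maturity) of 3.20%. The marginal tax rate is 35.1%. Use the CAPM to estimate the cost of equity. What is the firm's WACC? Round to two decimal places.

3.60%

Market risk premium = 8.1% − 2.55% = 5.55%.
Cost of equity via CAPM: Re = 2.55% + 0.48 × 5.55% = 5.2140%.
Total capital V = 1520 + 1604 = 3124.
Equity: weight = 1520/3124 = 0.4866; cost = 5.214%.
Debt: weight = 1604/3124 = 0.5134; after-tax cost = 3.2% × (1 − 35.1%) = 2.0768%.
WACC = 0.4866 × 5.2140% + 0.5134 × 2.0768% = 3.6032%.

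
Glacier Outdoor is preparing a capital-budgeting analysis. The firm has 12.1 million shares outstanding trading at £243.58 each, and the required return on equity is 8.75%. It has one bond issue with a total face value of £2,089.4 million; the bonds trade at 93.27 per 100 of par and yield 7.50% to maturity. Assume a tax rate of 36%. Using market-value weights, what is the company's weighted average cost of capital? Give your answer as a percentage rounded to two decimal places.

Market value of equity E = 243.58 × 12.1m = 2947.318m. Market value of debt D = 2089.4m × 93.27/100 = 1948.78338m.
Total capital V = 2947.318 + 1948.78338 = 4896.10138.
Equity: weight = 2947.318/4896.10138 = 0.6020; cost = 8.75%.
Bonds outstanding: weight = 1948.78338/4896.10138 = 0.3980; after-tax cost = 7.5% × (1 − 36%) = 4.8000%.
WACC = 0.6020 × 8.7500% + 0.3980 × 4.8000% = 7.1778%.

7.18%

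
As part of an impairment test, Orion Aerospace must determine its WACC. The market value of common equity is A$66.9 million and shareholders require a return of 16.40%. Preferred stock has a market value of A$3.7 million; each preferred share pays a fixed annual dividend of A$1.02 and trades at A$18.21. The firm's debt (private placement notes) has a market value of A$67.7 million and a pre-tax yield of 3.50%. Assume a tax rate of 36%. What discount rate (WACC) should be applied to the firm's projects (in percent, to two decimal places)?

Cost of preferred: Rp = 1.02 / 18.21 = 5.6013%.
Total capital V = 66.9 + 3.7 + 67.7 = 138.3.
Equity: weight = 66.9/138.3 = 0.4837; cost = 16.4%.
Preferred: weight = 3.7/138.3 = 0.0268; cost = 5.6013%.
Private placement notes: weight = 67.7/138.3 = 0.4895; after-tax cost = 3.5% × (1 − 36%) = 2.2400%.
WACC = 0.4837 × 16.4000% + 0.0268 × 5.6013% + 0.4895 × 2.2400% = 9.1796%.

9.18%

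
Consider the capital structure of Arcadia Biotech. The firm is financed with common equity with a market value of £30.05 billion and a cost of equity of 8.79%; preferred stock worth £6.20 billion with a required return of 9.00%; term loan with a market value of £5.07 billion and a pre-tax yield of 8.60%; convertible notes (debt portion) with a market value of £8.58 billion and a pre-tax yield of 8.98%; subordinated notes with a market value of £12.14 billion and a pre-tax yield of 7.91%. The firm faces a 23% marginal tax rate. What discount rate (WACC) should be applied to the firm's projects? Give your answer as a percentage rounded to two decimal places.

Total capital V = 30.05 + 6.2 + 5.07 + 8.58 + 12.14 = 62.04.
Equity: weight = 30.05/62.04 = 0.4844; cost = 8.79%.
Preferred: weight = 6.2/62.04 = 0.0999; cost = 9%.
Term loan: weight = 5.07/62.04 = 0.0817; after-tax cost = 8.6% × (1 − 23%) = 6.6220%.
Convertible notes (debt portion): weight = 8.58/62.04 = 0.1383; after-tax cost = 8.98% × (1 − 23%) = 6.9146%.
Subordinated notes: weight = 12.14/62.04 = 0.1957; after-tax cost = 7.91% × (1 − 23%) = 6.0907%.
WACC = 0.4844 × 8.7900% + 0.0999 × 9.0000% + 0.0817 × 6.6220% + 0.1383 × 6.9146% + 0.1957 × 6.0907% = 7.8463%.

7.85%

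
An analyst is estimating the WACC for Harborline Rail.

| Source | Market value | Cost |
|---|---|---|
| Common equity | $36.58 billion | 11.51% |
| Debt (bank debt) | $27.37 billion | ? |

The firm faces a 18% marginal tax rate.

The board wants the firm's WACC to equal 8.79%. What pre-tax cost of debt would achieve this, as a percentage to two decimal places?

Total capital V = 36.58 + 27.37 = 63.95.
Equity weight = 36.58/63.95 = 0.5720.
Bank debt weight = 27.37/63.95 = 0.4280.
Equity contribution = 0.5720 × 11.51% = 6.5838%.
Remaining for debt = 8.79% − 6.5838% = 2.2062%.
Rd × (1 − 18%) × 0.4280 = 2.2062%  ⇒  Rd = 6.2862%.

6.29%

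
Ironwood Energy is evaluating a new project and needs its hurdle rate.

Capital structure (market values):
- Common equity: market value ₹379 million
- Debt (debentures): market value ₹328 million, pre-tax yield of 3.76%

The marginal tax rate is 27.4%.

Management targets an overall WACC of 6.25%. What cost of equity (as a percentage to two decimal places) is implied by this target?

Total capital V = 379 + 328 = 707.
Equity weight = 379/707 = 0.5361.
Debentures weight = 328/707 = 0.4639.
Debt contribution = 0.4639 × 3.76% × (1 − 27.4%) = 1.2664%.
Required equity contribution = 6.25% − 1.2664% = 4.9836%.
Re = 4.9836% / 0.5361 = 9.2965%.

9.30%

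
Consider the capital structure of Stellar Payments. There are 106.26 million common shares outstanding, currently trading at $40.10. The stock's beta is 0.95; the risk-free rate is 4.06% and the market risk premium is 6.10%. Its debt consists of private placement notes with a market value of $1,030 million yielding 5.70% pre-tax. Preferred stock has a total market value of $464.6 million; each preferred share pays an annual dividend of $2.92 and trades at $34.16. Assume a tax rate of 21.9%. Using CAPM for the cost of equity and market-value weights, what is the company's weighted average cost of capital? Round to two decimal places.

Cost of equity via CAPM: Re = 4.06% + 0.95 × 6.1% = 9.8550%.
Cost of preferred: Rp = 2.92 / 34.16 = 8.5480%.
Market value of equity E = 40.1 × 106.26m = 4261.026m.
Total capital V = 4261.026 + 464.6 + 1030 = 5755.626.
Equity: weight = 4261.026/5755.626 = 0.7403; cost = 9.855%.
Preferred: weight = 464.6/5755.626 = 0.0807; cost = 8.548%.
Private placement notes: weight = 1030/5755.626 = 0.1790; after-tax cost = 5.7% × (1 − 21.9%) = 4.4517%.
WACC = 0.7403 × 9.8550% + 0.0807 × 8.5480% + 0.1790 × 4.4517% = 8.7825%.

8.78%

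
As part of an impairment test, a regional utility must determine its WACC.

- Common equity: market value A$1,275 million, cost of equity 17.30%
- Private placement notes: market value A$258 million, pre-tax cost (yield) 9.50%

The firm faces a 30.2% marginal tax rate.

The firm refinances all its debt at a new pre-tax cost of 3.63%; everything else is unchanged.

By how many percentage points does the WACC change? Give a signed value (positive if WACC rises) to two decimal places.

-0.69 pp

Current WACC:
Total capital V = 1275 + 258 = 1533.
Equity: weight = 1275/1533 = 0.8317; cost = 17.3%.
Private placement notes: weight = 258/1533 = 0.1683; after-tax cost = 9.5% × (1 − 30.2%) = 6.6310%.
WACC = 0.8317 × 17.3000% + 0.1683 × 6.6310% = 15.5044%.
After the change:
Total capital V = 1275 + 258 = 1533.
Equity: weight = 1275/1533 = 0.8317; cost = 17.3%.
Private placement notes: weight = 258/1533 = 0.1683; after-tax cost = 3.63% × (1 − 30.2%) = 2.5337%.
WACC = 0.8317 × 17.3000% + 0.1683 × 2.5337% = 14.8149%.
Change in WACC = 14.8149% − 15.5044% = -0.6896 pp.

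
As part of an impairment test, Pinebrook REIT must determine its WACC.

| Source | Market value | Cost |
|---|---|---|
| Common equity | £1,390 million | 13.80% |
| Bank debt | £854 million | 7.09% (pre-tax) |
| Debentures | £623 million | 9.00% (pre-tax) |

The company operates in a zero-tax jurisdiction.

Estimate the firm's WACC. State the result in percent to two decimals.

10.76%

Total capital V = 1390 + 854 + 623 = 2867.
Equity: weight = 1390/2867 = 0.4848; cost = 13.8%.
Bank debt: weight = 854/2867 = 0.2979; after-tax cost = 7.09% × (1 − 0%) = 7.0900%.
Debentures: weight = 623/2867 = 0.2173; after-tax cost = 9% × (1 − 0%) = 9.0000%.
WACC = 0.4848 × 13.8000% + 0.2979 × 7.0900% + 0.2173 × 9.0000% = 10.7582%.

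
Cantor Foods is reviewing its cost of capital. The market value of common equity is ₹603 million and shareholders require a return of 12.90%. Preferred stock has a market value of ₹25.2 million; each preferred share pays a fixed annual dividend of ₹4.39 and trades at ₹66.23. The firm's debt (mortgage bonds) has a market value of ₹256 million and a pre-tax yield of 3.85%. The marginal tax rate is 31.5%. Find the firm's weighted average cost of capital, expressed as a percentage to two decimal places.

9.75%

Cost of preferred: Rp = 4.39 / 66.23 = 6.6284%.
Total capital V = 603 + 25.2 + 256 = 884.2.
Equity: weight = 603/884.2 = 0.6820; cost = 12.9%.
Preferred: weight = 25.2/884.2 = 0.0285; cost = 6.6284%.
Mortgage bonds: weight = 256/884.2 = 0.2895; after-tax cost = 3.85% × (1 − 31.5%) = 2.6373%.
WACC = 0.6820 × 12.9000% + 0.0285 × 6.6284% + 0.2895 × 2.6373% = 9.7499%.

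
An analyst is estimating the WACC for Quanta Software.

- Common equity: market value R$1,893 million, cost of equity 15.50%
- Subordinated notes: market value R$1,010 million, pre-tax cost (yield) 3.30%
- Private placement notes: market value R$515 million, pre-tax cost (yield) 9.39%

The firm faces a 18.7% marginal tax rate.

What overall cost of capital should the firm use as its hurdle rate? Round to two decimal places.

10.53%

Total capital V = 1893 + 1010 + 515 = 3418.
Equity: weight = 1893/3418 = 0.5538; cost = 15.5%.
Subordinated notes: weight = 1010/3418 = 0.2955; after-tax cost = 3.3% × (1 − 18.7%) = 2.6829%.
Private placement notes: weight = 515/3418 = 0.1507; after-tax cost = 9.39% × (1 − 18.7%) = 7.6341%.
WACC = 0.5538 × 15.5000% + 0.2955 × 2.6829% + 0.1507 × 7.6341% = 10.5274%.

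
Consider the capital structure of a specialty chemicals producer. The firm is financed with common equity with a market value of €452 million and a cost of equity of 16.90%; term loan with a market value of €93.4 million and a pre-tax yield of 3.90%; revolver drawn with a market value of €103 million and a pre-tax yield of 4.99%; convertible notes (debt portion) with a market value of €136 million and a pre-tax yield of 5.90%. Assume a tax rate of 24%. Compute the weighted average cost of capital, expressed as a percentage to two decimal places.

Total capital V = 452 + 93.4 + 103 + 136 = 784.4.
Equity: weight = 452/784.4 = 0.5762; cost = 16.9%.
Term loan: weight = 93.4/784.4 = 0.1191; after-tax cost = 3.9% × (1 − 24%) = 2.9640%.
Revolver drawn: weight = 103/784.4 = 0.1313; after-tax cost = 4.99% × (1 − 24%) = 3.7924%.
Convertible notes (debt portion): weight = 136/784.4 = 0.1734; after-tax cost = 5.9% × (1 − 24%) = 4.4840%.
WACC = 0.5762 × 16.9000% + 0.1191 × 2.9640% + 0.1313 × 3.7924% + 0.1734 × 4.4840% = 11.3668%.

11.37%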